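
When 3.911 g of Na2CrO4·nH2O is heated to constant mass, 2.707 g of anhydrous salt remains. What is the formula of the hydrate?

Na2CrO4·4H2O

Mass of water lost = 3.911 − 2.707 = 1.204 g → 1.204 / 18.02 = 0.06681 mol H2O
Molar mass of Na2CrO4 = 161.98 g/mol → mol Na2CrO4 = 2.707 / 161.98 = 0.01671
n = 0.06681 / 0.01671 = 4.00 ≈ 4 → Na2CrO4·4H2O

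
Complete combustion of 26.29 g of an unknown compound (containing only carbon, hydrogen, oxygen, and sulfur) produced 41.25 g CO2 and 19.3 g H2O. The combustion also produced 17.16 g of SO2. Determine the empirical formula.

mol C = 41.25 / 44.01 = 0.9373; mass C = 0.9373 × 12.01 = 11.26 g
mol H = 2 × (19.3 / 18.02) = 2.142; mass H = 2.142 × 1.008 = 2.159 g
mol S = 17.16 / 64.07 = 0.2678; mass S = 8.589 g
mass O = 26.29 − (22.01) = 4.285 g → mol O = 0.2678
Divide by the smallest (0.2678 mol O): C 3.500, H 7.999, O 1.000, S 1.000
×2: C 7.00, H 16.00, O 2.00, S 2.00 → C7H16O2S2

C7H16O2S2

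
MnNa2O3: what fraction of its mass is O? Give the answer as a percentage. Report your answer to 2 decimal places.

Molar mass = 1(54.94) + 2(22.99) + 3(16.00) = 148.920 g/mol
Mass of O per mole = 3 × 16.00 = 48.000 g
% O = 48.000 / 148.920 × 100 = 32.23%

32.23%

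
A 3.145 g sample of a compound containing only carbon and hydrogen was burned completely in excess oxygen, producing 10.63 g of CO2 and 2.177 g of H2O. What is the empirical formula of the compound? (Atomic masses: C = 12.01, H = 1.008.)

CH

mol C = 10.63 / 44.01 = 0.2415; mass C = 0.2415 × 12.01 = 2.901 g
mol H = 2 × (2.177 / 18.02) = 0.2416; mass H = 0.2416 × 1.008 = 0.2436 g
Smallest is C at 0.2415 mol; normalising gives C 1.000, H 1.000
≈ 1:1 → CH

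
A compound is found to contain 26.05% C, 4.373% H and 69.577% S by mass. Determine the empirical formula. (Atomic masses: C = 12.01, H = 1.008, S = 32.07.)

Assume 100 g: 26.05 g C, 4.373 g H, 69.577 g S.
Moles — C: 26.05 / 12.01 = 2.169 mol; H: 4.373 / 1.008 = 4.338 mol; S: 69.577 / 32.07 = 2.17 mol
Ratios (÷ 2.169): C 1.000, H 2.000, S 1.000
Ratio ≈ 1:2:1, so the empirical formula is CH2S

CH2S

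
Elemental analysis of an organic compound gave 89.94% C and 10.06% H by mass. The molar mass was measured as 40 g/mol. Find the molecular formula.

C3H4

Assume 100 g: 89.94 g C, 10.06 g H.
n(C) = 89.94/12.01 = 7.489, n(H) = 10.06/1.008 = 9.98
Smallest is C at 7.489 mol; normalising gives C 1.000, H 1.333
×3: C 3.00, H 4.00 → C3H4
Empirical-formula mass = 40.06 g/mol
n = 40 / 40.06 = 1.00 ≈ 1
Molecular formula = empirical formula = C3H4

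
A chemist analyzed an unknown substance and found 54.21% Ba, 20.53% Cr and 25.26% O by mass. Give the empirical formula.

BaCrO4

Assume 100 g: 54.21 g Ba, 20.53 g Cr, 25.26 g O.
n(Ba) = 54.21/137.33 = 0.3947, n(Cr) = 20.53/52.00 = 0.3948, n(O) = 25.26/16.00 = 1.579
Divide by the smallest (0.3947 mol Ba): Ba 1.000, Cr 1.000, O 3.999
Ratio ≈ 1:1:4, so the empirical formula is BaCrO4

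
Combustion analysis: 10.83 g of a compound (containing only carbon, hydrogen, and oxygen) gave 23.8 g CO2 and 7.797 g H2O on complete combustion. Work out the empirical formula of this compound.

C5H8O2

mol C = 23.8 / 44.01 = 0.5408; mass C = 0.5408 × 12.01 = 6.495 g
mol H = 2 × (7.797 / 18.02) = 0.8654; mass H = 0.8654 × 1.008 = 0.8723 g
mass O = 10.83 − (7.367) = 3.463 g → mol O = 0.2164
Smallest is O at 0.2164 mol; normalising gives C 2.499, H 3.998, O 1.000
Scaling by 2: C 5.00, H 8.00, O 2.00 → C5H8O2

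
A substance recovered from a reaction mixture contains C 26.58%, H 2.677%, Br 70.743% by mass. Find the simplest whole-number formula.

Assume 100 g: 26.58 g C, 2.677 g H, 70.743 g Br.
Moles — C: 26.58 / 12.01 = 2.213 mol; H: 2.677 / 1.008 = 2.656 mol; Br: 70.743 / 79.90 = 0.8854 mol
Smallest is Br at 0.8854 mol; normalising gives C 2.500, H 3.000, Br 1.000
Multiply by 2: C 5.00, H 6.00, Br 2.00 → C5H6Br2

C5H6Br2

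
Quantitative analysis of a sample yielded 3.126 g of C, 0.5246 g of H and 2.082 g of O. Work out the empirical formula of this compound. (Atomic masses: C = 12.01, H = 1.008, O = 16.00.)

C2H4O

Moles — C: 3.126 / 12.01 = 0.2603 mol; H: 0.5246 / 1.008 = 0.5204 mol; O: 2.082 / 16.00 = 0.1301 mol
Ratios (÷ 0.1301): C 2.000, H 4.000, O 1.000
Ratio ≈ 2:4:1, so the empirical formula is C2H4O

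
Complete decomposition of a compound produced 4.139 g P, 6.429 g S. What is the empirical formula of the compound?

P: 4.139 g ÷ 30.97 g/mol = 0.1336 mol
S: 6.429 g ÷ 32.07 g/mol = 0.2005 mol
Smallest is P at 0.1336 mol; normalising gives P 1.000, S 1.500
Scaling by 2: P 2.00, S 3.00 → P2S3

P2S3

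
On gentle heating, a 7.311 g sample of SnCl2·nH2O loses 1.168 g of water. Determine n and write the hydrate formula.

Mass of anhydrous SnCl2 = 7.311 − 1.168 = 6.143 g
mol H2O = 1.168 / 18.02 = 0.06482
Molar mass of SnCl2 = 189.61 g/mol → mol SnCl2 = 6.143 / 189.61 = 0.0324
n = 0.06482 / 0.0324 = 2.00 ≈ 2 → SnCl2·2H2O

SnCl2·2H2O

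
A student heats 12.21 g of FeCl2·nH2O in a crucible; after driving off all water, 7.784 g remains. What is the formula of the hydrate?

FeCl2·4H2O

Mass of water lost = 12.21 − 7.784 = 4.426 g → 4.426 / 18.02 = 0.2456 mol H2O
Molar mass of FeCl2 = 126.75 g/mol → mol FeCl2 = 7.784 / 126.75 = 0.06141
n = 0.2456 / 0.06141 = 4.00 ≈ 4 → FeCl2·4H2O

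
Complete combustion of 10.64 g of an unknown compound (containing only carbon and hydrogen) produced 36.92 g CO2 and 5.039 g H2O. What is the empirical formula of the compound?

C3H2

mol C = 36.92 / 44.01 = 0.8389; mass C = 0.8389 × 12.01 = 10.08 g
mol H = 2 × (5.039 / 18.02) = 0.5593; mass H = 0.5593 × 1.008 = 0.5637 g
Ratios (÷ 0.5593): C 1.500, H 1.000
×2: C 3.00, H 2.00 → C3H2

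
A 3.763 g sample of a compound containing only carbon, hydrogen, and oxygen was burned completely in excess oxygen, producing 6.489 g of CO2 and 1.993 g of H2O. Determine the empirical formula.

mol C = 6.489 / 44.01 = 0.1474; mass C = 0.1474 × 12.01 = 1.771 g
mol H = 2 × (1.993 / 18.02) = 0.2212; mass H = 0.2212 × 1.008 = 0.2230 g
mass O = 3.763 − (1.994) = 1.769 g → mol O = 0.1106
Divide by the smallest (0.1106 mol O): C 1.333, H 2.000, O 1.000
Multiply by 3: C 4.00, H 6.00, O 3.00 → C4H6O3

C4H6O3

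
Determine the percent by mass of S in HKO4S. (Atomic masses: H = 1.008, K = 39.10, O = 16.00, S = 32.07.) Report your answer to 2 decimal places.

23.55%

Molar mass = 1(1.008) + 1(39.10) + 4(16.00) + 1(32.07) = 136.178 g/mol
Mass of S per mole = 1 × 32.07 = 32.070 g
% S = 32.070 / 136.178 × 100 = 23.55%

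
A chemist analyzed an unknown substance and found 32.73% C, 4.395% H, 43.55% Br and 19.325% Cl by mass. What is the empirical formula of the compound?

Assume 100 g: 32.73 g C, 4.395 g H, 43.55 g Br, 19.325 g Cl.
C: 32.73 g ÷ 12.01 g/mol = 2.725 mol
H: 4.395 g ÷ 1.008 g/mol = 4.36 mol
Br: 43.55 g ÷ 79.90 g/mol = 0.5451 mol
Cl: 19.325 g ÷ 35.45 g/mol = 0.5451 mol
Divide by the smallest (0.5451 mol Br): C 5.000, H 7.999, Br 1.000, Cl 1.000
Ratio ≈ 5:8:1:1, so the empirical formula is C5H8BrCl

C5H8BrCl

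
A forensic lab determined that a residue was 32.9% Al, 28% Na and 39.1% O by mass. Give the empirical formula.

Assume 100 g: 32.9 g Al, 28 g Na, 39.1 g O.
n(Al) = 32.9/26.98 = 1.219, n(Na) = 28/22.99 = 1.218, n(O) = 39.1/16.00 = 2.444
Divide by the smallest (1.218 mol Na): Al 1.001, Na 1.000, O 2.006
→ AlNaO2

AlNaO2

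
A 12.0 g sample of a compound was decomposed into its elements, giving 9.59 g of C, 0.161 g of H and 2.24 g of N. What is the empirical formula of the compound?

n(C) = 9.59/12.01 = 0.7985, n(H) = 0.161/1.008 = 0.1597, n(N) = 2.24/14.01 = 0.1599
Smallest is H at 0.1597 mol; normalising gives C 4.999, H 1.000, N 1.001
→ C5HN

C5HN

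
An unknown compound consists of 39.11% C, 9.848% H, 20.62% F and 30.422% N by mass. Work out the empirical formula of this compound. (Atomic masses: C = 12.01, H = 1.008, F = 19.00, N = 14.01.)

C3H9FN2

Assume 100 g: 39.11 g C, 9.848 g H, 20.62 g F, 30.422 g N.
n(C) = 39.11/12.01 = 3.256, n(H) = 9.848/1.008 = 9.77, n(F) = 20.62/19.00 = 1.085, n(N) = 30.422/14.01 = 2.171
Smallest is F at 1.085 mol; normalising gives C 3.001, H 9.002, F 1.000, N 2.001
→ C3H9FN2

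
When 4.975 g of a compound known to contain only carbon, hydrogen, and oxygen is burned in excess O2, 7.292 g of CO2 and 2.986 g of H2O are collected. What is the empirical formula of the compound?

CH2O

mol C = 7.292 / 44.01 = 0.1657; mass C = 0.1657 × 12.01 = 1.990 g
mol H = 2 × (2.986 / 18.02) = 0.3314; mass H = 0.3314 × 1.008 = 0.3341 g
mass O = 4.975 − (2.324) = 2.651 g → mol O = 0.1657
Smallest is O at 0.1657 mol; normalising gives C 1.000, H 2.000, O 1.000
Ratio ≈ 1:2:1, so the empirical formula is CH2O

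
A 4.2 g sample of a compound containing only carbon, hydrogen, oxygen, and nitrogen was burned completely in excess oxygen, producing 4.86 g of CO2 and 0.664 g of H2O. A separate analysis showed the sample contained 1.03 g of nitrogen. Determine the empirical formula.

C3H2N2O3

mol C = 4.86 / 44.01 = 0.1104; mass C = 0.1104 × 12.01 = 1.326 g
mol H = 2 × (0.664 / 18.02) = 0.07370; mass H = 0.07370 × 1.008 = 0.07429 g
mol N = 1.03 / 14.01 = 0.07352
mass O = 4.2 − (2.431) = 1.769 g → mol O = 0.1106
Divide by the smallest (0.07352 mol N): C 1.502, H 1.002, N 1.000, O 1.504
Multiply by 2: C 3.00, H 2.00, N 2.00, O 3.01 → C3H2N2O3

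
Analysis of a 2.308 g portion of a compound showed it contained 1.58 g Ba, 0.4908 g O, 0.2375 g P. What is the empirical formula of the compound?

Ba3O8P2

Ba: 1.58 g ÷ 137.33 g/mol = 0.01151 mol
O: 0.4908 g ÷ 16.00 g/mol = 0.03068 mol
P: 0.2375 g ÷ 30.97 g/mol = 0.007669 mol
Divide by the smallest (0.007669 mol P): Ba 1.500, O 4.000, P 1.000
Multiply by 2: Ba 3.00, O 8.00, P 2.00 → Ba3O8P2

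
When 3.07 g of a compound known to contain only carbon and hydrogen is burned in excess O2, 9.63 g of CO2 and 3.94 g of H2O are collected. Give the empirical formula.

mol C = 9.63 / 44.01 = 0.2188; mass C = 0.2188 × 12.01 = 2.628 g
mol H = 2 × (3.94 / 18.02) = 0.4373; mass H = 0.4373 × 1.008 = 0.4408 g
Divide by the smallest (0.2188 mol C): C 1.000, H 1.998
→ CH2

CH2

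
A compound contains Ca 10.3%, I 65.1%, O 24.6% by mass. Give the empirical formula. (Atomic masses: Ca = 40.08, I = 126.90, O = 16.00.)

Assume 100 g: 10.3 g Ca, 65.1 g I, 24.6 g O.
n(Ca) = 10.3/40.08 = 0.257, n(I) = 65.1/126.90 = 0.513, n(O) = 24.6/16.00 = 1.538
Divide by the smallest (0.257 mol Ca): Ca 1.000, I 1.996, O 5.983
Ratio ≈ 1:2:6, so the empirical formula is CaI2O6

CaI2O6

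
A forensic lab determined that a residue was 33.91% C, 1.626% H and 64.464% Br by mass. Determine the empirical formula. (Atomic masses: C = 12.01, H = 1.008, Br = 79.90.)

Assume 100 g: 33.91 g C, 1.626 g H, 64.464 g Br.
C: 33.91 g ÷ 12.01 g/mol = 2.823 mol
H: 1.626 g ÷ 1.008 g/mol = 1.613 mol
Br: 64.464 g ÷ 79.90 g/mol = 0.8068 mol
Smallest is Br at 0.8068 mol; normalising gives C 3.500, H 1.999, Br 1.000
Scaling by 2: C 7.00, H 4.00, Br 2.00 → C7H4Br2

C7H4Br2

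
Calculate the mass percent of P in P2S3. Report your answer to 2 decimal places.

39.17%

Molar mass = 2(30.97) + 3(32.07) = 158.150 g/mol
Mass of P per mole = 2 × 30.97 = 61.940 g
% P = 61.940 / 158.150 × 100 = 39.17%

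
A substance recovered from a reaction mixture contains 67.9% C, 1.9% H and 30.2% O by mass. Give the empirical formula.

Assume 100 g: 67.9 g C, 1.9 g H, 30.2 g O.
Moles — C: 67.9 / 12.01 = 5.654 mol; H: 1.9 / 1.008 = 1.885 mol; O: 30.2 / 16.00 = 1.887 mol
Smallest is H at 1.885 mol; normalising gives C 2.999, H 1.000, O 1.001
→ C3HO

C3HO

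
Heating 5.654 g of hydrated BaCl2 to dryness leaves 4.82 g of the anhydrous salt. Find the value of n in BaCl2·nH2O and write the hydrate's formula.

BaCl2·2H2O

Mass of water lost = 5.654 − 4.82 = 0.834 g → 0.834 / 18.02 = 0.04628 mol H2O
Molar mass of BaCl2 = 208.23 g/mol → mol BaCl2 = 4.82 / 208.23 = 0.02315
n = 0.04628 / 0.02315 = 2.00 ≈ 2 → BaCl2·2H2O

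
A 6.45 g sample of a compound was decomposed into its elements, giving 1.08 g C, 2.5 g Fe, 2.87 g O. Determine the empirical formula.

C: 1.08 g ÷ 12.01 g/mol = 0.08993 mol
Fe: 2.5 g ÷ 55.85 g/mol = 0.04476 mol
O: 2.87 g ÷ 16.00 g/mol = 0.1794 mol
Divide by the smallest (0.04476 mol Fe): C 2.009, Fe 1.000, O 4.007
≈ 2:1:4 → C2FeO4

C2FeO4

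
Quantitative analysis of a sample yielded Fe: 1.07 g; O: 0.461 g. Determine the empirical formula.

Moles — Fe: 1.07 / 55.85 = 0.01916 mol; O: 0.461 / 16.00 = 0.02881 mol
Ratios (÷ 0.01916): Fe 1.000, O 1.504
×2: Fe 2.00, O 3.01 → Fe2O3

Fe2O3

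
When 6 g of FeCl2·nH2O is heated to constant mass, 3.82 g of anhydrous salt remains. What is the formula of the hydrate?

FeCl2·4H2O

Mass of water lost = 6 − 3.82 = 2.18 g → 2.18 / 18.02 = 0.121 mol H2O
Molar mass of FeCl2 = 126.75 g/mol → mol FeCl2 = 3.82 / 126.75 = 0.03014
n = 0.121 / 0.03014 = 4.01 ≈ 4 → FeCl2·4H2O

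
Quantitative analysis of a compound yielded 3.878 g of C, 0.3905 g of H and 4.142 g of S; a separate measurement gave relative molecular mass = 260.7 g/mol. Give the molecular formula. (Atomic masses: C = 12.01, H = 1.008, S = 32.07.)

C10H12S4

C: 3.878 g ÷ 12.01 g/mol = 0.3229 mol
H: 0.3905 g ÷ 1.008 g/mol = 0.3874 mol
S: 4.142 g ÷ 32.07 g/mol = 0.1292 mol
Smallest is S at 0.1292 mol; normalising gives C 2.500, H 3.000, S 1.000
Scaling by 2: C 5.00, H 6.00, S 2.00 → C5H6S2
Empirical-formula mass = 130.24 g/mol
n = 260.7 / 130.24 = 2.00 ≈ 2
Molecular formula = (C5H6S2)×2 = C10H12S4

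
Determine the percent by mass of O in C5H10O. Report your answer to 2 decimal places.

Molar mass = 5(12.01) + 10(1.008) + 1(16.00) = 86.130 g/mol
Mass of O per mole = 1 × 16.00 = 16.000 g
% O = 16.000 / 86.130 × 100 = 18.58%

18.58%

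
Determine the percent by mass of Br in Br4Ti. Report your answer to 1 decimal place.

Molar mass = 4(79.90) + 1(47.87) = 367.470 g/mol
Mass of Br per mole = 4 × 79.90 = 319.600 g
% Br = 319.600 / 367.470 × 100 = 87.0%

87.0%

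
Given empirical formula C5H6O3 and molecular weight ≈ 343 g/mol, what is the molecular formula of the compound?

Empirical-formula mass = 114.10 g/mol
n = 343 / 114.10 = 3.01 ≈ 3
Molecular formula = (C5H6O3)3 = C15H18O9

C15H18O9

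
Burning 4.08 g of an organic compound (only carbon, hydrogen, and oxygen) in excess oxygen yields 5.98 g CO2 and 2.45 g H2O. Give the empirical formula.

CH2O

mol C = 5.98 / 44.01 = 0.1359; mass C = 0.1359 × 12.01 = 1.632 g
mol H = 2 × (2.45 / 18.02) = 0.2719; mass H = 0.2719 × 1.008 = 0.2741 g
mass O = 4.08 − (1.906) = 2.174 g → mol O = 0.1359
Divide by the smallest (0.1359 mol O): C 1.000, H 2.001, O 1.000
→ CH2O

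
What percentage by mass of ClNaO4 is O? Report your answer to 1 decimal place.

52.3%

Molar mass = 1(35.45) + 1(22.99) + 4(16.00) = 122.440 g/mol
Mass of O per mole = 4 × 16.00 = 64.000 g
% O = 64.000 / 122.440 × 100 = 52.3%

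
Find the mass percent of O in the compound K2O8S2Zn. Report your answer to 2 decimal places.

38.13%

Molar mass = 2(39.10) + 8(16.00) + 2(32.07) + 1(65.38) = 335.720 g/mol
Mass of O per mole = 8 × 16.00 = 128.000 g
% O = 128.000 / 335.720 × 100 = 38.13%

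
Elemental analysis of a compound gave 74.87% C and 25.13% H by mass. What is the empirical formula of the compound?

Assume 100 g: 74.87 g C, 25.13 g H.
C: 74.87 g ÷ 12.01 g/mol = 6.234 mol
H: 25.13 g ÷ 1.008 g/mol = 24.93 mol
Ratios (÷ 6.234): C 1.000, H 3.999
Ratio ≈ 1:4, so the empirical formula is CH4

CH4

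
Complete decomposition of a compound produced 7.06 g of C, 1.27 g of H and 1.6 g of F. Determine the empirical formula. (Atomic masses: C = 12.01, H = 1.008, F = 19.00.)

C7H15F

n(C) = 7.06/12.01 = 0.5878, n(H) = 1.27/1.008 = 1.26, n(F) = 1.6/19.00 = 0.08421
Ratios (÷ 0.08421): C 6.981, H 14.962, F 1.000
→ C7H15F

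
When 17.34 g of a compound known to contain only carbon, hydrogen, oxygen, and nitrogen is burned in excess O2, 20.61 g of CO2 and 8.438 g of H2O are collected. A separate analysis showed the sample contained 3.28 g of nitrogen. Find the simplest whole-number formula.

C2H4NO2

mol C = 20.61 / 44.01 = 0.4683; mass C = 0.4683 × 12.01 = 5.624 g
mol H = 2 × (8.438 / 18.02) = 0.9365; mass H = 0.9365 × 1.008 = 0.9440 g
mol N = 3.28 / 14.01 = 0.2341
mass O = 17.34 − (9.848) = 7.492 g → mol O = 0.4682
Divide by the smallest (0.2341 mol N): C 2.000, H 4.000, N 1.000, O 2.000
≈ 2:4:1:2 → C2H4NO2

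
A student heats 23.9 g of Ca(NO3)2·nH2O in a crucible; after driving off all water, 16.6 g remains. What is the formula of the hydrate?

Mass of water lost = 23.9 − 16.6 = 7.3 g → 7.3 / 18.02 = 0.4051 mol H2O
Molar mass of Ca(NO3)2 = 164.10 g/mol → mol Ca(NO3)2 = 16.6 / 164.10 = 0.1012
n = 0.4051 / 0.1012 = 4.00 ≈ 4 → Ca(NO3)2·4H2O

Ca(NO3)2·4H2O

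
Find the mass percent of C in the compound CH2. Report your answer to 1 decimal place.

85.6%

Molar mass = 1(12.01) + 2(1.008) = 14.026 g/mol
Mass of C per mole = 1 × 12.01 = 12.010 g
% C = 12.010 / 14.026 × 100 = 85.6%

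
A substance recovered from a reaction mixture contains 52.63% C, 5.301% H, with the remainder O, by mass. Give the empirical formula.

Assume 100 g: 52.63 g C, 5.301 g H, 42.069 g O.
n(C) = 52.63/12.01 = 4.382, n(H) = 5.301/1.008 = 5.259, n(O) = 42.069/16.00 = 2.629
Ratios (÷ 2.629): C 1.667, H 2.000, O 1.000
Multiply by 3: C 5.00, H 6.00, O 3.00 → C5H6O3

C5H6O3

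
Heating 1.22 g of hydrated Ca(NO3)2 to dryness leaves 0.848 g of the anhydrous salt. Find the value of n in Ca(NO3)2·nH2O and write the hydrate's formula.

Ca(NO3)2·4H2O

Mass of water lost = 1.22 − 0.848 = 0.372 g → 0.372 / 18.02 = 0.02064 mol H2O
Molar mass of Ca(NO3)2 = 164.10 g/mol → mol Ca(NO3)2 = 0.848 / 164.10 = 0.005168
n = 0.02064 / 0.005168 = 3.99 ≈ 4 → Ca(NO3)2·4H2O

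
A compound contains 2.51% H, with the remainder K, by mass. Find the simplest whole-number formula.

Assume 100 g: 2.51 g H, 97.49 g K.
n(H) = 2.51/1.008 = 2.49, n(K) = 97.49/39.10 = 2.493
Smallest is H at 2.49 mol; normalising gives H 1.000, K 1.001
Ratio ≈ 1:1, so the empirical formula is HK

HK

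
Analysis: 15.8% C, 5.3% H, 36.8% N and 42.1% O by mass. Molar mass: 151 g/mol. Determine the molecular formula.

C2H8N4O4

Assume 100 g: 15.8 g C, 5.3 g H, 36.8 g N, 42.1 g O.
C: 15.8 g ÷ 12.01 g/mol = 1.316 mol
H: 5.3 g ÷ 1.008 g/mol = 5.258 mol
N: 36.8 g ÷ 14.01 g/mol = 2.627 mol
O: 42.1 g ÷ 16.00 g/mol = 2.631 mol
Smallest is C at 1.316 mol; normalising gives C 1.000, H 3.997, N 1.997, O 2.000
→ CH4N2O2
Empirical-formula mass = 76.06 g/mol
n = 151 / 76.06 = 1.99 ≈ 2
Molecular formula = (CH4N2O2)×2 = C2H8N4O4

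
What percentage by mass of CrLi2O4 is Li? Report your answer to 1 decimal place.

Molar mass = 1(52.00) + 2(6.94) + 4(16.00) = 129.880 g/mol
Mass of Li per mole = 2 × 6.94 = 13.880 g
% Li = 13.880 / 129.880 × 100 = 10.7%

10.7%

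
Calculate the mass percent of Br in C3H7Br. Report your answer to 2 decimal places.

Molar mass = 3(12.01) + 7(1.008) + 1(79.90) = 122.986 g/mol
Mass of Br per mole = 1 × 79.90 = 79.900 g
% Br = 79.900 / 122.986 × 100 = 64.97%

64.97%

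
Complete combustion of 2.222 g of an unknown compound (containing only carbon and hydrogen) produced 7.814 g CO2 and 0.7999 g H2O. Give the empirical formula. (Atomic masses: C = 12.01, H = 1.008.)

C2H

mol C = 7.814 / 44.01 = 0.1776; mass C = 0.1776 × 12.01 = 2.132 g
mol H = 2 × (0.7999 / 18.02) = 0.08878; mass H = 0.08878 × 1.008 = 0.08949 g
Ratios (÷ 0.08878): C 2.000, H 1.000
→ C2H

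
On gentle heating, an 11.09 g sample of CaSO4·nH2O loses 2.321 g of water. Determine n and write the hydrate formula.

CaSO4·2H2O

Mass of anhydrous CaSO4 = 11.09 − 2.321 = 8.769 g
mol H2O = 2.321 / 18.02 = 0.1288
Molar mass of CaSO4 = 136.15 g/mol → mol CaSO4 = 8.769 / 136.15 = 0.06441
n = 0.1288 / 0.06441 = 2.00 ≈ 2 → CaSO4·2H2O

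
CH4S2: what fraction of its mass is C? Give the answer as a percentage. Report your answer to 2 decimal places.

Molar mass = 1(12.01) + 4(1.008) + 2(32.07) = 80.182 g/mol
Mass of C per mole = 1 × 12.01 = 12.010 g
% C = 12.010 / 80.182 × 100 = 14.98%

14.98%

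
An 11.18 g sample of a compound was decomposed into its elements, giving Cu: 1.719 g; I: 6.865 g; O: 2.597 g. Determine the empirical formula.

CuI2O6

n(Cu) = 1.719/63.55 = 0.02705, n(I) = 6.865/126.90 = 0.0541, n(O) = 2.597/16.00 = 0.1623
Smallest is Cu at 0.02705 mol; normalising gives Cu 1.000, I 2.000, O 6.001
→ CuI2O6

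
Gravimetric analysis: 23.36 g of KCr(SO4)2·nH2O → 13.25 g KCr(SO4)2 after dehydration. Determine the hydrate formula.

Mass of water lost = 23.36 − 13.25 = 10.11 g → 10.11 / 18.02 = 0.561 mol H2O
Molar mass of KCr(SO4)2 = 283.24 g/mol → mol KCr(SO4)2 = 13.25 / 283.24 = 0.04678
n = 0.561 / 0.04678 = 11.99 ≈ 12 → KCr(SO4)2·12H2O

KCr(SO4)2·12H2O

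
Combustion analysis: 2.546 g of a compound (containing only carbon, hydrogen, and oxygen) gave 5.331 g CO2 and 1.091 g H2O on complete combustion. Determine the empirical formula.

C2H2O

mol C = 5.331 / 44.01 = 0.1211; mass C = 0.1211 × 12.01 = 1.455 g
mol H = 2 × (1.091 / 18.02) = 0.1211; mass H = 0.1211 × 1.008 = 0.1221 g
mass O = 2.546 − (1.577) = 0.9692 g → mol O = 0.06057
Smallest is O at 0.06057 mol; normalising gives C 2.000, H 1.999, O 1.000
Ratio ≈ 2:2:1, so the empirical formula is C2H2O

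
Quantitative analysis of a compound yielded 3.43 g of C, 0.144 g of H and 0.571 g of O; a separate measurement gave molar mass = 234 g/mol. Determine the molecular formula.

C16H8O2

Moles — C: 3.43 / 12.01 = 0.2856 mol; H: 0.144 / 1.008 = 0.1429 mol; O: 0.571 / 16.00 = 0.03569 mol
Ratios (÷ 0.03569): C 8.003, H 4.003, O 1.000
Ratio ≈ 8:4:1, so the empirical formula is C8H4O
Empirical-formula mass = 116.11 g/mol
n = 234 / 116.11 = 2.02 ≈ 2
Molecular formula = (C8H4O)×2 = C16H8O2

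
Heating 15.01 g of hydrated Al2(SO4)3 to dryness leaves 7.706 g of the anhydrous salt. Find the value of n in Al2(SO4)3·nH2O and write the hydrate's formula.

Al2(SO4)3·18H2O

Mass of water lost = 15.01 − 7.706 = 7.304 g → 7.304 / 18.02 = 0.4053 mol H2O
Molar mass of Al2(SO4)3 = 342.17 g/mol → mol Al2(SO4)3 = 7.706 / 342.17 = 0.02252
n = 0.4053 / 0.02252 = 18.00 ≈ 18 → Al2(SO4)3·18H2O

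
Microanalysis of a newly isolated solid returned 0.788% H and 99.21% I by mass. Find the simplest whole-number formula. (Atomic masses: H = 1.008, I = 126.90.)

Assume 100 g: 0.788 g H, 99.21 g I.
H: 0.788 g ÷ 1.008 g/mol = 0.7817 mol
I: 99.21 g ÷ 126.90 g/mol = 0.7818 mol
Smallest is H at 0.7817 mol; normalising gives H 1.000, I 1.000
Ratio ≈ 1:1, so the empirical formula is HI

HI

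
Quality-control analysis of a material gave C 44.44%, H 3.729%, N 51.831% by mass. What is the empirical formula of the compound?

Assume 100 g: 44.44 g C, 3.729 g H, 51.831 g N.
Moles — C: 44.44 / 12.01 = 3.7 mol; H: 3.729 / 1.008 = 3.699 mol; N: 51.831 / 14.01 = 3.7 mol
Ratios (÷ 3.699): C 1.000, H 1.000, N 1.000
→ CHN

CHN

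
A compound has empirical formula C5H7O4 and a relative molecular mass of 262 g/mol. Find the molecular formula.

Empirical-formula mass = 131.11 g/mol
n = 262 / 131.11 = 2.00 ≈ 2
Molecular formula = (C5H7O4)2 = C10H14O8

C10H14O8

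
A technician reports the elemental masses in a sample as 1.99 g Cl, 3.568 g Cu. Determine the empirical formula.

n(Cl) = 1.99/35.45 = 0.05614, n(Cu) = 3.568/63.55 = 0.05614
Divide by the smallest (0.05614 mol Cl): Cl 1.000, Cu 1.000
≈ 1:1 → ClCu

ClCu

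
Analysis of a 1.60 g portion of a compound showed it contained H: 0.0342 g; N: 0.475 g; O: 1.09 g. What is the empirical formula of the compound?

n(H) = 0.0342/1.008 = 0.03393, n(N) = 0.475/14.01 = 0.0339, n(O) = 1.09/16.00 = 0.06813
Divide by the smallest (0.0339 mol N): H 1.001, N 1.000, O 2.009
Ratio ≈ 1:1:2, so the empirical formula is HNO2

HNO2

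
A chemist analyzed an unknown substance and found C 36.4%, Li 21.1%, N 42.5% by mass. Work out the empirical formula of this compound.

CLiN

Assume 100 g: 36.4 g C, 21.1 g Li, 42.5 g N.
C: 36.4 g ÷ 12.01 g/mol = 3.031 mol
Li: 21.1 g ÷ 6.94 g/mol = 3.04 mol
N: 42.5 g ÷ 14.01 g/mol = 3.034 mol
Smallest is C at 3.031 mol; normalising gives C 1.000, Li 1.003, N 1.001
≈ 1:1:1 → CLiN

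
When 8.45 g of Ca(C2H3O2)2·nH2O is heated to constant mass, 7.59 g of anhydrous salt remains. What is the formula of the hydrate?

Ca(C2H3O2)2·H2O

Mass of water lost = 8.45 − 7.59 = 0.86 g → 0.86 / 18.02 = 0.04772 mol H2O
Molar mass of Ca(C2H3O2)2 = 158.17 g/mol → mol Ca(C2H3O2)2 = 7.59 / 158.17 = 0.04799
n = 0.04772 / 0.04799 = 0.99 ≈ 1 → Ca(C2H3O2)2·H2O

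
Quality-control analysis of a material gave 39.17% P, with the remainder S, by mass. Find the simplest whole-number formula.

Assume 100 g: 39.17 g P, 60.83 g S.
Moles — P: 39.17 / 30.97 = 1.265 mol; S: 60.83 / 32.07 = 1.897 mol
Divide by the smallest (1.265 mol P): P 1.000, S 1.500
Scaling by 2: P 2.00, S 3.00 → P2S3

P2S3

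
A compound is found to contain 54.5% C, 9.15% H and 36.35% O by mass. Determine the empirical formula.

C2H4O

Assume 100 g: 54.5 g C, 9.15 g H, 36.35 g O.
n(C) = 54.5/12.01 = 4.538, n(H) = 9.15/1.008 = 9.077, n(O) = 36.35/16.00 = 2.272
Smallest is O at 2.272 mol; normalising gives C 1.997, H 3.996, O 1.000
Ratio ≈ 2:4:1, so the empirical formula is C2H4O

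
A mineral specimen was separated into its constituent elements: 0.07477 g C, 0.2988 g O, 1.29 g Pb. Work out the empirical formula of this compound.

n(C) = 0.07477/12.01 = 0.006226, n(O) = 0.2988/16.00 = 0.01868, n(Pb) = 1.29/207.2 = 0.006226
Smallest is C at 0.006226 mol; normalising gives C 1.000, O 3.000, Pb 1.000
→ CO3Pb

CO3Pb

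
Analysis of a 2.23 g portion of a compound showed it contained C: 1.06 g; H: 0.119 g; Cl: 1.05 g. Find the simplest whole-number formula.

C3H4Cl

C: 1.06 g ÷ 12.01 g/mol = 0.08826 mol
H: 0.119 g ÷ 1.008 g/mol = 0.1181 mol
Cl: 1.05 g ÷ 35.45 g/mol = 0.02962 mol
Ratios (÷ 0.02962): C 2.980, H 3.986, Cl 1.000
≈ 3:4:1 → C3H4Cl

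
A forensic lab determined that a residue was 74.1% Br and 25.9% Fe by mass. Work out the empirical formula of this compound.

Br2Fe

Assume 100 g: 74.1 g Br, 25.9 g Fe.
n(Br) = 74.1/79.90 = 0.9274, n(Fe) = 25.9/55.85 = 0.4637
Smallest is Fe at 0.4637 mol; normalising gives Br 2.000, Fe 1.000
→ Br2Fe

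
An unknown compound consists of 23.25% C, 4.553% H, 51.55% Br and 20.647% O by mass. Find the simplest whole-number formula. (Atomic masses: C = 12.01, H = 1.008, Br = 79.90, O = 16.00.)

C3H7BrO2

Assume 100 g: 23.25 g C, 4.553 g H, 51.55 g Br, 20.647 g O.
n(C) = 23.25/12.01 = 1.936, n(H) = 4.553/1.008 = 4.517, n(Br) = 51.55/79.90 = 0.6452, n(O) = 20.647/16.00 = 1.29
Smallest is Br at 0.6452 mol; normalising gives C 3.001, H 7.001, Br 1.000, O 2.000
≈ 3:7:1:2 → C3H7BrO2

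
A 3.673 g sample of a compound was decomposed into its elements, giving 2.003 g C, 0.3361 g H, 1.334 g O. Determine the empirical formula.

C: 2.003 g ÷ 12.01 g/mol = 0.1668 mol
H: 0.3361 g ÷ 1.008 g/mol = 0.3334 mol
O: 1.334 g ÷ 16.00 g/mol = 0.08338 mol
Ratios (÷ 0.08338): C 2.000, H 3.999, O 1.000
→ C2H4O

C2H4O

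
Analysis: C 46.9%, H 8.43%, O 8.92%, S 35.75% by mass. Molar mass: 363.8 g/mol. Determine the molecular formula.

Assume 100 g: 46.9 g C, 8.43 g H, 8.92 g O, 35.75 g S.
n(C) = 46.9/12.01 = 3.905, n(H) = 8.43/1.008 = 8.363, n(O) = 8.92/16.00 = 0.5575, n(S) = 35.75/32.07 = 1.115
Smallest is O at 0.5575 mol; normalising gives C 7.005, H 15.001, O 1.000, S 2.000
Ratio ≈ 7:15:1:2, so the empirical formula is C7H15OS2
Empirical-formula mass = 179.33 g/mol
n = 363.8 / 179.33 = 2.03 ≈ 2
Molecular formula = (C7H15OS2)×2 = C14H30O2S4

C14H30O2S4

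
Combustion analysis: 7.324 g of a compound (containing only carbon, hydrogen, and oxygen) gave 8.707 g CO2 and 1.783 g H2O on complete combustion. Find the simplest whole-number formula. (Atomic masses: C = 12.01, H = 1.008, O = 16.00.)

mol C = 8.707 / 44.01 = 0.1978; mass C = 0.1978 × 12.01 = 2.376 g
mol H = 2 × (1.783 / 18.02) = 0.1979; mass H = 0.1979 × 1.008 = 0.1995 g
mass O = 7.324 − (2.576) = 4.748 g → mol O = 0.2968
Ratios (÷ 0.1978): C 1.000, H 1.000, O 1.500
Scaling by 2: C 2.00, H 2.00, O 3.00 → C2H2O3

C2H2O3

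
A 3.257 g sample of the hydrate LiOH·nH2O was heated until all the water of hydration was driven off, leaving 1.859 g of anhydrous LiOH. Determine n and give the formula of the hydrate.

Mass of water lost = 3.257 − 1.859 = 1.398 g → 1.398 / 18.02 = 0.07758 mol H2O
Molar mass of LiOH = 23.95 g/mol → mol LiOH = 1.859 / 23.95 = 0.07763
n = 0.07758 / 0.07763 = 1.00 ≈ 1 → LiOH·H2O

LiOH·H2O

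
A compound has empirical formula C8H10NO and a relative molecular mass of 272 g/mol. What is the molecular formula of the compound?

Empirical-formula mass = 136.17 g/mol
n = 272 / 136.17 = 2.00 ≈ 2
Molecular formula = (C8H10NO)2 = C16H20N2O2

C16H20N2O2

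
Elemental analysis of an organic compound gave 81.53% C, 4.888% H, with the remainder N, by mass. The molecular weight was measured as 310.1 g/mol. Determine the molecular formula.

Assume 100 g: 81.53 g C, 4.888 g H, 13.582 g N.
n(C) = 81.53/12.01 = 6.789, n(H) = 4.888/1.008 = 4.849, n(N) = 13.582/14.01 = 0.9695
Ratios (÷ 0.9695): C 7.002, H 5.002, N 1.000
≈ 7:5:1 → C7H5N
Empirical-formula mass = 103.12 g/mol
n = 310.1 / 103.12 = 3.01 ≈ 3
Molecular formula = (C7H5N)×3 = C21H15N3

C21H15N3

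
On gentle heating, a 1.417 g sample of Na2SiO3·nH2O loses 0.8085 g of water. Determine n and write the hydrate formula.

Mass of anhydrous Na2SiO3 = 1.417 − 0.8085 = 0.6085 g
mol H2O = 0.8085 / 18.02 = 0.04487
Molar mass of Na2SiO3 = 122.07 g/mol → mol Na2SiO3 = 0.6085 / 122.07 = 0.004985
n = 0.04487 / 0.004985 = 9.00 ≈ 9 → Na2SiO3·9H2O

Na2SiO3·9H2O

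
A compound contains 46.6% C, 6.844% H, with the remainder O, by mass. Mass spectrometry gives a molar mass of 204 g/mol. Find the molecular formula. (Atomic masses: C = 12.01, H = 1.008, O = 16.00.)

Assume 100 g: 46.6 g C, 6.844 g H, 46.556 g O.
n(C) = 46.6/12.01 = 3.88, n(H) = 6.844/1.008 = 6.79, n(O) = 46.556/16.00 = 2.91
Ratios (÷ 2.91): C 1.333, H 2.333, O 1.000
Scaling by 3: C 4.00, H 7.00, O 3.00 → C4H7O3
Empirical-formula mass = 103.10 g/mol
n = 204 / 103.10 = 1.98 ≈ 2
Molecular formula = (C4H7O3)×2 = C8H14O6

C8H14O6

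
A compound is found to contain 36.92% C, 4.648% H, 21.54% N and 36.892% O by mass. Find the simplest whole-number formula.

Assume 100 g: 36.92 g C, 4.648 g H, 21.54 g N, 36.892 g O.
Moles — C: 36.92 / 12.01 = 3.074 mol; H: 4.648 / 1.008 = 4.611 mol; N: 21.54 / 14.01 = 1.537 mol; O: 36.892 / 16.00 = 2.306 mol
Smallest is N at 1.537 mol; normalising gives C 1.999, H 2.999, N 1.000, O 1.500
Scaling by 2: C 4.00, H 6.00, N 2.00, O 3.00 → C4H6N2O3

C4H6N2O3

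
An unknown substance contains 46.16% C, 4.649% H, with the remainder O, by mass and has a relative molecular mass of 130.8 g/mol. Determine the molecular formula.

Assume 100 g: 46.16 g C, 4.649 g H, 49.191 g O.
C: 46.16 g ÷ 12.01 g/mol = 3.843 mol
H: 4.649 g ÷ 1.008 g/mol = 4.612 mol
O: 49.191 g ÷ 16.00 g/mol = 3.074 mol
Ratios (÷ 3.074): C 1.250, H 1.500, O 1.000
×4: C 5.00, H 6.00, O 4.00 → C5H6O4
Empirical-formula mass = 130.10 g/mol
n = 130.8 / 130.10 = 1.01 ≈ 1
Molecular formula = empirical formula = C5H6O4

C5H6O4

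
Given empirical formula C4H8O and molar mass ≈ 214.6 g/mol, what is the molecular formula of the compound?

Empirical-formula mass = 72.10 g/mol
n = 214.6 / 72.10 = 2.98 ≈ 3
Molecular formula = (C4H8O)3 = C12H24O3

C12H24O3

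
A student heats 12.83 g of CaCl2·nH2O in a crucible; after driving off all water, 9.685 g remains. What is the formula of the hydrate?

CaCl2·2H2O

Mass of water lost = 12.83 − 9.685 = 3.145 g → 3.145 / 18.02 = 0.1745 mol H2O
Molar mass of CaCl2 = 110.98 g/mol → mol CaCl2 = 9.685 / 110.98 = 0.08727
n = 0.1745 / 0.08727 = 2.00 ≈ 2 → CaCl2·2H2O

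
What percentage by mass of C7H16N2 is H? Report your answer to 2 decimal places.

Molar mass = 7(12.01) + 16(1.008) + 2(14.01) = 128.218 g/mol
Mass of H per mole = 16 × 1.008 = 16.128 g
% H = 16.128 / 128.218 × 100 = 12.58%

12.58%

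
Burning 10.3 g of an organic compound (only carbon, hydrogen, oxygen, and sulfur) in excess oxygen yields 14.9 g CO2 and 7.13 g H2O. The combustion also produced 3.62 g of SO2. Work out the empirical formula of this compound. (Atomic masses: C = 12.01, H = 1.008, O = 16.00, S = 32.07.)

mol C = 14.9 / 44.01 = 0.3386; mass C = 0.3386 × 12.01 = 4.066 g
mol H = 2 × (7.13 / 18.02) = 0.7913; mass H = 0.7913 × 1.008 = 0.7977 g
mol S = 3.62 / 64.07 = 0.05650; mass S = 1.812 g
mass O = 10.3 − (6.676) = 3.624 g → mol O = 0.2265
Divide by the smallest (0.0565 mol S): C 5.992, H 14.006, O 4.009, S 1.000
→ C6H14O4S

C6H14O4S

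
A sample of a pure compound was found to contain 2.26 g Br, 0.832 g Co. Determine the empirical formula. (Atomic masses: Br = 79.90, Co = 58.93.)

Br: 2.26 g ÷ 79.90 g/mol = 0.02829 mol
Co: 0.832 g ÷ 58.93 g/mol = 0.01412 mol
Divide by the smallest (0.01412 mol Co): Br 2.003, Co 1.000
≈ 2:1 → Br2Co

Br2Co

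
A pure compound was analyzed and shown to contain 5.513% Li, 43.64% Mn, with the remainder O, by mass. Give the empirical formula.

LiMnO4

Assume 100 g: 5.513 g Li, 43.64 g Mn, 50.847 g O.
Li: 5.513 g ÷ 6.94 g/mol = 0.7944 mol
Mn: 43.64 g ÷ 54.94 g/mol = 0.7943 mol
O: 50.847 g ÷ 16.00 g/mol = 3.178 mol
Smallest is Mn at 0.7943 mol; normalising gives Li 1.000, Mn 1.000, O 4.001
Ratio ≈ 1:1:4, so the empirical formula is LiMnO4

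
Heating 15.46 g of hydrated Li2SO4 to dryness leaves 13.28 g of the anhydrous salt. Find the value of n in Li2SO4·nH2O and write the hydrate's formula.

Li2SO4·H2O

Mass of water lost = 15.46 − 13.28 = 2.18 g → 2.18 / 18.02 = 0.121 mol H2O
Molar mass of Li2SO4 = 109.95 g/mol → mol Li2SO4 = 13.28 / 109.95 = 0.1208
n = 0.121 / 0.1208 = 1.00 ≈ 1 → Li2SO4·H2O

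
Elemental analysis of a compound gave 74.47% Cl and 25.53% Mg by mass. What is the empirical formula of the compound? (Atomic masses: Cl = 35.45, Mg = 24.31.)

Assume 100 g: 74.47 g Cl, 25.53 g Mg.
Moles — Cl: 74.47 / 35.45 = 2.101 mol; Mg: 25.53 / 24.31 = 1.05 mol
Ratios (÷ 1.05): Cl 2.000, Mg 1.000
→ Cl2Mg

Cl2Mg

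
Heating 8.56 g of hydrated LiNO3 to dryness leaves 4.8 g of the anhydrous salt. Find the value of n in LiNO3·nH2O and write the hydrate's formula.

Mass of water lost = 8.56 − 4.8 = 3.76 g → 3.76 / 18.02 = 0.2087 mol H2O
Molar mass of LiNO3 = 68.95 g/mol → mol LiNO3 = 4.8 / 68.95 = 0.06962
n = 0.2087 / 0.06962 = 3.00 ≈ 3 → LiNO3·3H2O

LiNO3·3H2O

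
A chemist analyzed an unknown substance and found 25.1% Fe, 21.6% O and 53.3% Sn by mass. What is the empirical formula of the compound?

Assume 100 g: 25.1 g Fe, 21.6 g O, 53.3 g Sn.
n(Fe) = 25.1/55.85 = 0.4494, n(O) = 21.6/16.00 = 1.35, n(Sn) = 53.3/118.71 = 0.449
Smallest is Sn at 0.449 mol; normalising gives Fe 1.001, O 3.007, Sn 1.000
Ratio ≈ 1:3:1, so the empirical formula is FeO3Sn

FeO3Sn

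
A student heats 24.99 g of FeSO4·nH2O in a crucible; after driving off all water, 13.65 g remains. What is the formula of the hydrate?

Mass of water lost = 24.99 − 13.65 = 11.34 g → 11.34 / 18.02 = 0.6293 mol H2O
Molar mass of FeSO4 = 151.92 g/mol → mol FeSO4 = 13.65 / 151.92 = 0.08985
n = 0.6293 / 0.08985 = 7.00 ≈ 7 → FeSO4·7H2O

FeSO4·7H2O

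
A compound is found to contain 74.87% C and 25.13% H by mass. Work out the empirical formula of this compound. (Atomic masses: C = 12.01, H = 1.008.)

Assume 100 g: 74.87 g C, 25.13 g H.
Moles — C: 74.87 / 12.01 = 6.234 mol; H: 25.13 / 1.008 = 24.93 mol
Smallest is C at 6.234 mol; normalising gives C 1.000, H 3.999
≈ 1:4 → CH4

CH4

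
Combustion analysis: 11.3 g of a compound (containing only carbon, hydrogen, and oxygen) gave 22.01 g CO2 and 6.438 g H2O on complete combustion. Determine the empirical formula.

C7H10O4

mol C = 22.01 / 44.01 = 0.5001; mass C = 0.5001 × 12.01 = 6.006 g
mol H = 2 × (6.438 / 18.02) = 0.7145; mass H = 0.7145 × 1.008 = 0.7203 g
mass O = 11.3 − (6.727) = 4.573 g → mol O = 0.2858
Smallest is O at 0.2858 mol; normalising gives C 1.750, H 2.500, O 1.000
Multiply by 4: C 7.00, H 10.00, O 4.00 → C7H10O4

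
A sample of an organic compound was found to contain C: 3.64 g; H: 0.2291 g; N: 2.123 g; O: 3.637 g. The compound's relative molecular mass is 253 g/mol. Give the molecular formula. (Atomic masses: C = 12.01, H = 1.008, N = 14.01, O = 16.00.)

C8H6N4O6

n(C) = 3.64/12.01 = 0.3031, n(H) = 0.2291/1.008 = 0.2273, n(N) = 2.123/14.01 = 0.1515, n(O) = 3.637/16.00 = 0.2273
Ratios (÷ 0.1515): C 2.000, H 1.500, N 1.000, O 1.500
Scaling by 2: C 4.00, H 3.00, N 2.00, O 3.00 → C4H3N2O3
Empirical-formula mass = 127.08 g/mol
n = 253 / 127.08 = 1.99 ≈ 2
Molecular formula = (C4H3N2O3)×2 = C8H6N4O6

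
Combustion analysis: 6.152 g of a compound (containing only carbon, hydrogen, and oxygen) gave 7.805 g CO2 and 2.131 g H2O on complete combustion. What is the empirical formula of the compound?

C3H4O4

mol C = 7.805 / 44.01 = 0.1773; mass C = 0.1773 × 12.01 = 2.130 g
mol H = 2 × (2.131 / 18.02) = 0.2365; mass H = 0.2365 × 1.008 = 0.2384 g
mass O = 6.152 − (2.368) = 3.784 g → mol O = 0.2365
Ratios (÷ 0.1773): C 1.000, H 1.334, O 1.333
Multiply by 3: C 3.00, H 4.00, O 4.00 → C3H4O4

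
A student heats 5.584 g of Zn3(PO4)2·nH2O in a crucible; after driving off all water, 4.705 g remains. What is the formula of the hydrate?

Mass of water lost = 5.584 − 4.705 = 0.879 g → 0.879 / 18.02 = 0.04878 mol H2O
Molar mass of Zn3(PO4)2 = 386.08 g/mol → mol Zn3(PO4)2 = 4.705 / 386.08 = 0.01219
n = 0.04878 / 0.01219 = 4.00 ≈ 4 → Zn3(PO4)2·4H2O

Zn3(PO4)2·4H2O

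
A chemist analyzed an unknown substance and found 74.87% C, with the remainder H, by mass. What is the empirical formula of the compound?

CH4

Assume 100 g: 74.87 g C, 25.13 g H.
Moles — C: 74.87 / 12.01 = 6.234 mol; H: 25.13 / 1.008 = 24.93 mol
Divide by the smallest (6.234 mol C): C 1.000, H 3.999
≈ 1:4 → CH4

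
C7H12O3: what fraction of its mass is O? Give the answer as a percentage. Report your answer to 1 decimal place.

Molar mass = 7(12.01) + 12(1.008) + 3(16.00) = 144.166 g/mol
Mass of O per mole = 3 × 16.00 = 48.000 g
% O = 48.000 / 144.166 × 100 = 33.3%

33.3%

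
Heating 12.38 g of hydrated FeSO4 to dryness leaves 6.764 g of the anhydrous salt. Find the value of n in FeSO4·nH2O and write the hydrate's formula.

FeSO4·7H2O

Mass of water lost = 12.38 − 6.764 = 5.616 g → 5.616 / 18.02 = 0.3117 mol H2O
Molar mass of FeSO4 = 151.92 g/mol → mol FeSO4 = 6.764 / 151.92 = 0.04452
n = 0.3117 / 0.04452 = 7.00 ≈ 7 → FeSO4·7H2O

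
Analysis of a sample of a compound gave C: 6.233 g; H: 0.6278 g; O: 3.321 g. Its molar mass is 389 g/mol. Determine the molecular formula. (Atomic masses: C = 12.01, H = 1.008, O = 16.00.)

C20H24O8

n(C) = 6.233/12.01 = 0.519, n(H) = 0.6278/1.008 = 0.6228, n(O) = 3.321/16.00 = 0.2076
Smallest is O at 0.2076 mol; normalising gives C 2.500, H 3.001, O 1.000
Multiply by 2: C 5.00, H 6.00, O 2.00 → C5H6O2
Empirical-formula mass = 98.10 g/mol
n = 389 / 98.10 = 3.97 ≈ 4
Molecular formula = (C5H6O2)×4 = C20H24O8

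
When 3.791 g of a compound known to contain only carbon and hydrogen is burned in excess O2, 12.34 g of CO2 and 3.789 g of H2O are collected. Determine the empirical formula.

mol C = 12.34 / 44.01 = 0.2804; mass C = 0.2804 × 12.01 = 3.367 g
mol H = 2 × (3.789 / 18.02) = 0.4205; mass H = 0.4205 × 1.008 = 0.4239 g
Divide by the smallest (0.2804 mol C): C 1.000, H 1.500
Scaling by 2: C 2.00, H 3.00 → C2H3

C2H3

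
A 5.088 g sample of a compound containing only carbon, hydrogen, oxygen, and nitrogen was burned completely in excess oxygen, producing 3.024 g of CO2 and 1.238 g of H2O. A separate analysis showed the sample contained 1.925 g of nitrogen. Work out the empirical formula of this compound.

mol C = 3.024 / 44.01 = 0.06871; mass C = 0.06871 × 12.01 = 0.8252 g
mol H = 2 × (1.238 / 18.02) = 0.1374; mass H = 0.1374 × 1.008 = 0.1385 g
mol N = 1.925 / 14.01 = 0.1374
mass O = 5.088 − (2.889) = 2.199 g → mol O = 0.1375
Smallest is C at 0.06871 mol; normalising gives C 1.000, H 2.000, N 2.000, O 2.000
Ratio ≈ 1:2:2:2, so the empirical formula is CH2N2O2

CH2N2O2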